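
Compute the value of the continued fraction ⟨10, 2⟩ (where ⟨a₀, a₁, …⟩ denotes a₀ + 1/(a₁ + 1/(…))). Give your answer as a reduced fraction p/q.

21/2

Build up convergents one term at a time:
a_0 = 10: 10/1
a_1 = 2: 21/2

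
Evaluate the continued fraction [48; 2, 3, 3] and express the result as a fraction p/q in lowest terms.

1114/23

Work from the innermost term outward:
Start with 3.
3 + 1/(3/1) = 3 + 1/3 = 10/3
2 + 1/(10/3) = 2 + 3/10 = 23/10
48 + 1/(23/10) = 48 + 10/23 = 1114/23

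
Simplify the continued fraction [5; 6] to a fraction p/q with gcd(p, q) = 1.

31/6

Starting at the tail and folding back:
Start with 6.
5 + 1/(6/1) = 5 + 1/6 = 31/6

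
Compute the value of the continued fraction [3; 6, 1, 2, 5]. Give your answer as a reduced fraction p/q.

337/107

Start with 5.
2 + 1/(5/1) = 2 + 1/5 = 11/5
1 + 1/(11/5) = 1 + 5/11 = 16/11
6 + 1/(16/11) = 6 + 11/16 = 107/16
3 + 1/(107/16) = 3 + 16/107 = 337/107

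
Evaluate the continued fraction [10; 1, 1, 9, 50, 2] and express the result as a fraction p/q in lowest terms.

20242/1923

Work from the innermost term outward:
Start with 2.
50 + 1/(2/1) = 50 + 1/2 = 101/2
9 + 1/(101/2) = 9 + 2/101 = 911/101
1 + 1/(911/101) = 1 + 101/911 = 1012/911
1 + 1/(1012/911) = 1 + 911/1012 = 1923/1012
10 + 1/(1923/1012) = 10 + 1012/1923 = 20242/1923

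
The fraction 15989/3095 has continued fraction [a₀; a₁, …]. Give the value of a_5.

1

Apply division with remainder until the remainder is 0:
15989 ÷ 3095 → quotient 5, remainder 514
3095 ÷ 514 → quotient 6, remainder 11
514 ÷ 11 → quotient 46, remainder 8
11 ÷ 8 → quotient 1, remainder 3
8 ÷ 3 → quotient 2, remainder 2
3 ÷ 2 → quotient 1, remainder 1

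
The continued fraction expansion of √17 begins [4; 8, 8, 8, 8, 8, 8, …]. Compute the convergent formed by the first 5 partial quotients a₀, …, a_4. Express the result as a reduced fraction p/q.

a_0 = 4: 4/1
a_1 = 8: 33/8
a_2 = 8: 268/65
a_3 = 8: 2177/528
a_4 = 8: 17684/4289

17684/4289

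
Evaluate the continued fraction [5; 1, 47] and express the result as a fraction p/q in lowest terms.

287/48

Start with 47.
1 + 1/(47/1) = 1 + 1/47 = 48/47
5 + 1/(48/47) = 5 + 47/48 = 287/48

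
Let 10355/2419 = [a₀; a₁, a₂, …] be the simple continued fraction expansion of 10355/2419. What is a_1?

3

Repeatedly divide and take the remainder:
10355 = 4·2419 + 679, so a_0 = 4
2419 = 3·679 + 382, so a_1 = 3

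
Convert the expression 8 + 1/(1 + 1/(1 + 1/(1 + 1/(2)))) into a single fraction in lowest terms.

69/8

Use the convergent recurrence hₖ = aₖ·hₖ₋₁ + hₖ₋₂ (and likewise for the denominators kₖ):
a_0 = 8: 8/1
a_1 = 1: 9/1
a_2 = 1: 17/2
a_3 = 1: 26/3
a_4 = 2: 69/8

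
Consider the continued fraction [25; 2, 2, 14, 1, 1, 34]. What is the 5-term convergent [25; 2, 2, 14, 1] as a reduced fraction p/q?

Use the convergent recurrence hₖ = aₖ·hₖ₋₁ + hₖ₋₂ (and likewise for the denominators kₖ):
a_0 = 25: 25/1
a_1 = 2: 51/2
a_2 = 2: 127/5
a_3 = 14: 1829/72
a_4 = 1: 1956/77

1956/77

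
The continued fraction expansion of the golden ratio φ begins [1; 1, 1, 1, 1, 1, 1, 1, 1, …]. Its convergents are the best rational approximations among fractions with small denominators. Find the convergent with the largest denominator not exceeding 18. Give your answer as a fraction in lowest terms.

a_0 = 1: 1/1  (≤ bound)
a_1 = 1: 2/1  (≤ bound)
a_2 = 1: 3/2  (≤ bound)
a_3 = 1: 5/3  (≤ bound)
a_4 = 1: 8/5  (≤ bound)
a_5 = 1: 13/8  (≤ bound)
a_6 = 1: 21/13  (≤ bound)
a_7 = 1: 34/21  (> 18, stop)

21/13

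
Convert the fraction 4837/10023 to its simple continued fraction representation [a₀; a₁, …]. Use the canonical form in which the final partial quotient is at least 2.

[0; 2, 13, 1, 6, 8, 6]

Repeatedly divide and take the remainder:
4837 = 0·10023 + 4837, so a_0 = 0
10023 = 2·4837 + 349, so a_1 = 2
4837 = 13·349 + 300, so a_2 = 13
349 = 1·300 + 49, so a_3 = 1
300 = 6·49 + 6, so a_4 = 6
49 = 8·6 + 1, so a_5 = 8
6 = 6·1 + 0, so a_6 = 6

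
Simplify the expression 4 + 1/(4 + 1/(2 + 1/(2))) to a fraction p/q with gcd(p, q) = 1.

93/22

Use the convergent recurrence hₖ = aₖ·hₖ₋₁ + hₖ₋₂ (and likewise for the denominators kₖ):
a_0 = 4: 4/1
a_1 = 4: 17/4
a_2 = 2: 38/9
a_3 = 2: 93/22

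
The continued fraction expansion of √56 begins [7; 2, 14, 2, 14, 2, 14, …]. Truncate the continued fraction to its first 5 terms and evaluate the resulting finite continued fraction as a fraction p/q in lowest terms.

Use the convergent recurrence hₖ = aₖ·hₖ₋₁ + hₖ₋₂ (and likewise for the denominators kₖ):
a_0 = 7: 7/1
a_1 = 2: 15/2
a_2 = 14: 217/29
a_3 = 2: 449/60
a_4 = 14: 6503/869

6503/869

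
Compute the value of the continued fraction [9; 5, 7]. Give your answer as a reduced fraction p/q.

a_0 = 9: 9/1
a_1 = 5: 46/5
a_2 = 7: 331/36

331/36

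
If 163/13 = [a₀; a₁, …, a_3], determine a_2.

⌊163/13⌋ = 12, remainder 7
⌊13/7⌋ = 1, remainder 6
⌊7/6⌋ = 1, remainder 1

1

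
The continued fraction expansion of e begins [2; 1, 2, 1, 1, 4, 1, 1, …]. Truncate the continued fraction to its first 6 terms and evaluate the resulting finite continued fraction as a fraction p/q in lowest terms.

Start with 4.
1 + 1/(4/1) = 1 + 1/4 = 5/4
1 + 1/(5/4) = 1 + 4/5 = 9/5
2 + 1/(9/5) = 2 + 5/9 = 23/9
1 + 1/(23/9) = 1 + 9/23 = 32/23
2 + 1/(32/23) = 2 + 23/32 = 87/32

87/32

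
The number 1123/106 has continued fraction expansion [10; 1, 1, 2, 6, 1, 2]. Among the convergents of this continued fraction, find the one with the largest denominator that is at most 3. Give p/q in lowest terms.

a_0 = 10: 10/1  (≤ bound)
a_1 = 1: 11/1  (≤ bound)
a_2 = 1: 21/2  (≤ bound)
a_3 = 2: 53/5  (> 3, stop)

21/2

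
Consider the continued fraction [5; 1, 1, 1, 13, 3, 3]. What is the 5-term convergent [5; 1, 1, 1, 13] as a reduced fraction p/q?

232/41

a_0 = 5: 5/1
a_1 = 1: 6/1
a_2 = 1: 11/2
a_3 = 1: 17/3
a_4 = 13: 232/41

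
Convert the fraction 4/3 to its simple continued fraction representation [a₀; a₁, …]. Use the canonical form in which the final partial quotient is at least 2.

Apply division with remainder until the remainder is 0:
4 ÷ 3 → quotient 1, remainder 1
3 ÷ 1 → quotient 3, remainder 0

[1; 3]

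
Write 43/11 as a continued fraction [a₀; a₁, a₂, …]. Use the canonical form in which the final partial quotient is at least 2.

[3; 1, 10]

43 ÷ 11 → quotient 3, remainder 10
11 ÷ 10 → quotient 1, remainder 1
10 ÷ 1 → quotient 10, remainder 0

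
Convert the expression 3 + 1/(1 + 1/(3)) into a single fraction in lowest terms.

a_0 = 3: 3/1
a_1 = 1: 4/1
a_2 = 3: 15/4

15/4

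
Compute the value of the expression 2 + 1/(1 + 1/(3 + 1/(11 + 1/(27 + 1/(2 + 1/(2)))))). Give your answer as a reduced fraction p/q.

a_0 = 2: 2/1
a_1 = 1: 3/1
a_2 = 3: 11/4
a_3 = 11: 124/45
a_4 = 27: 3359/1219
a_5 = 2: 6842/2483
a_6 = 2: 17043/6185

17043/6185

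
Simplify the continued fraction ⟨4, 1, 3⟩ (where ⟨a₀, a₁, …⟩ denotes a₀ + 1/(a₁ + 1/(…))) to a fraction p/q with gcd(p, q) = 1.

Start with 3.
1 + 1/(3/1) = 1 + 1/3 = 4/3
4 + 1/(4/3) = 4 + 3/4 = 19/4

19/4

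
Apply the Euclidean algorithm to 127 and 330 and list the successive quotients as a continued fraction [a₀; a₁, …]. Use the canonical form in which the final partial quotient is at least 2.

Run the Euclidean algorithm, recording each quotient:
⌊127/330⌋ = 0, remainder 127
⌊330/127⌋ = 2, remainder 76
⌊127/76⌋ = 1, remainder 51
⌊76/51⌋ = 1, remainder 25
⌊51/25⌋ = 2, remainder 1
⌊25/1⌋ = 25, remainder 0

[0; 2, 1, 1, 2, 25]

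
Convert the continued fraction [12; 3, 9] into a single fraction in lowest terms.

Work from the innermost term outward:
Start with 9.
3 + 1/(9/1) = 3 + 1/9 = 28/9
12 + 1/(28/9) = 12 + 9/28 = 345/28

345/28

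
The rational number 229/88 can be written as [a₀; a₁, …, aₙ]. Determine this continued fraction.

[2; 1, 1, 1, 1, 17]

⌊229/88⌋ = 2, remainder 53
⌊88/53⌋ = 1, remainder 35
⌊53/35⌋ = 1, remainder 18
⌊35/18⌋ = 1, remainder 17
⌊18/17⌋ = 1, remainder 1
⌊17/1⌋ = 17, remainder 0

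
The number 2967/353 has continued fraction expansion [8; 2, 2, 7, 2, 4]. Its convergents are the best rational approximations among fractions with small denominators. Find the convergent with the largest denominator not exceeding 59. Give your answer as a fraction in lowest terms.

311/37

a_0 = 8: 8/1  (≤ bound)
a_1 = 2: 17/2  (≤ bound)
a_2 = 2: 42/5  (≤ bound)
a_3 = 7: 311/37  (≤ bound)
a_4 = 2: 664/79  (> 59, stop)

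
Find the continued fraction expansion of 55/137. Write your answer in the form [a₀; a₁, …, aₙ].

Repeatedly divide and take the remainder:
55 ÷ 137 → quotient 0, remainder 55
137 ÷ 55 → quotient 2, remainder 27
55 ÷ 27 → quotient 2, remainder 1
27 ÷ 1 → quotient 27, remainder 0

[0; 2, 2, 27]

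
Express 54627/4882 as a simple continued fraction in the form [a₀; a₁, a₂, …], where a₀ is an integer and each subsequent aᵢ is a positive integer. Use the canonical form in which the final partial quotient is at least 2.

[11; 5, 3, 1, 1, 2, 51]

54627 ÷ 4882 → quotient 11, remainder 925
4882 ÷ 925 → quotient 5, remainder 257
925 ÷ 257 → quotient 3, remainder 154
257 ÷ 154 → quotient 1, remainder 103
154 ÷ 103 → quotient 1, remainder 51
103 ÷ 51 → quotient 2, remainder 1
51 ÷ 1 → quotient 51, remainder 0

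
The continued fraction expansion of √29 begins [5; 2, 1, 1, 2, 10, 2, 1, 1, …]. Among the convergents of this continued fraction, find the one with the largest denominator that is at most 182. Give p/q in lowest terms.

List convergents until the denominator exceeds the bound:
a_0 = 5: 5/1  (≤ bound)
a_1 = 2: 11/2  (≤ bound)
a_2 = 1: 16/3  (≤ bound)
a_3 = 1: 27/5  (≤ bound)
a_4 = 2: 70/13  (≤ bound)
a_5 = 10: 727/135  (≤ bound)
a_6 = 2: 1524/283  (> 182, stop)

727/135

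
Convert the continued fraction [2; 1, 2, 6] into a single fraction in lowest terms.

Use the convergent recurrence hₖ = aₖ·hₖ₋₁ + hₖ₋₂ (and likewise for the denominators kₖ):
a_0 = 2: 2/1
a_1 = 1: 3/1
a_2 = 2: 8/3
a_3 = 6: 51/19

51/19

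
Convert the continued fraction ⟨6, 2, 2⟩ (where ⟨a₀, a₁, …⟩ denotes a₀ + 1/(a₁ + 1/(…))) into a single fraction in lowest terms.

32/5

Starting at the tail and folding back:
Start with 2.
2 + 1/(2/1) = 2 + 1/2 = 5/2
6 + 1/(5/2) = 6 + 2/5 = 32/5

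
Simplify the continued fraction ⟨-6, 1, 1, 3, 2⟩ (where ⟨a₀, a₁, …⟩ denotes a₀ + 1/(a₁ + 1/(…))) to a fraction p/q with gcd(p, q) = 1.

a_0 = -6: -6/1
a_1 = 1: -5/1
a_2 = 1: -11/2
a_3 = 3: -38/7
a_4 = 2: -87/16

-87/16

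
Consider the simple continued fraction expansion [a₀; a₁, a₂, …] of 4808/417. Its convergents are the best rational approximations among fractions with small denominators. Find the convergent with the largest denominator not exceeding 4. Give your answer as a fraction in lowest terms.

23/2

a_0 = 11: 11/1  (≤ bound)
a_1 = 1: 12/1  (≤ bound)
a_2 = 1: 23/2  (≤ bound)
a_3 = 7: 173/15  (> 4, stop)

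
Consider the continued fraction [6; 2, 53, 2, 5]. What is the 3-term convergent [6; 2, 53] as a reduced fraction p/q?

a_0 = 6: 6/1
a_1 = 2: 13/2
a_2 = 53: 695/107

695/107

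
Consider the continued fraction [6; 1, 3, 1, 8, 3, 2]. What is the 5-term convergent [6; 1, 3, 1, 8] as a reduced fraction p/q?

Use the convergent recurrence hₖ = aₖ·hₖ₋₁ + hₖ₋₂ (and likewise for the denominators kₖ):
a_0 = 6: 6/1
a_1 = 1: 7/1
a_2 = 3: 27/4
a_3 = 1: 34/5
a_4 = 8: 299/44

299/44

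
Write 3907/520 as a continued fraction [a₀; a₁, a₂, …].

⌊3907/520⌋ = 7, remainder 267
⌊520/267⌋ = 1, remainder 253
⌊267/253⌋ = 1, remainder 14
⌊253/14⌋ = 18, remainder 1
⌊14/1⌋ = 14, remainder 0

[7; 1, 1, 18, 14]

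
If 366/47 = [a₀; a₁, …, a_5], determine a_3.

366 ÷ 47 → quotient 7, remainder 37
47 ÷ 37 → quotient 1, remainder 10
37 ÷ 10 → quotient 3, remainder 7
10 ÷ 7 → quotient 1, remainder 3

1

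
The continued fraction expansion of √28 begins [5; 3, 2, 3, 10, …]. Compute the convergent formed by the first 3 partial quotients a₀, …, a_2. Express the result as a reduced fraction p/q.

37/7

Build up convergents one term at a time:
a_0 = 5: 5/1
a_1 = 3: 16/3
a_2 = 2: 37/7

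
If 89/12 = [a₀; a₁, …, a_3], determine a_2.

2

Run the Euclidean algorithm, recording each quotient:
89 = 7·12 + 5, so a_0 = 7
12 = 2·5 + 2, so a_1 = 2
5 = 2·2 + 1, so a_2 = 2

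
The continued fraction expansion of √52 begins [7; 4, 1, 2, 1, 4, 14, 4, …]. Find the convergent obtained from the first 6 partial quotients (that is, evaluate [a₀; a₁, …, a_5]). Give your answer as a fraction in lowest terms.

a_0 = 7: 7/1
a_1 = 4: 29/4
a_2 = 1: 36/5
a_3 = 2: 101/14
a_4 = 1: 137/19
a_5 = 4: 649/90

649/90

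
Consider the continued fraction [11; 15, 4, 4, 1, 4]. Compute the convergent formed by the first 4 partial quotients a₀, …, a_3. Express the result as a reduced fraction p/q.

2866/259

Collapse the nested fraction from the inside out:
Start with 4.
4 + 1/(4/1) = 4 + 1/4 = 17/4
15 + 1/(17/4) = 15 + 4/17 = 259/17
11 + 1/(259/17) = 11 + 17/259 = 2866/259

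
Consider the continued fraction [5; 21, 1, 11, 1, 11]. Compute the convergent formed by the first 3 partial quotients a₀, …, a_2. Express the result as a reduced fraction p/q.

Use the convergent recurrence hₖ = aₖ·hₖ₋₁ + hₖ₋₂ (and likewise for the denominators kₖ):
a_0 = 5: 5/1
a_1 = 21: 106/21
a_2 = 1: 111/22

111/22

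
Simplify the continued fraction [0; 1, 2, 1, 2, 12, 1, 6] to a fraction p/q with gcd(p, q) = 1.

Compute successive convergents:
a_0 = 0: 0/1
a_1 = 1: 1/1
a_2 = 2: 2/3
a_3 = 1: 3/4
a_4 = 2: 8/11
a_5 = 12: 99/136
a_6 = 1: 107/147
a_7 = 6: 741/1018

741/1018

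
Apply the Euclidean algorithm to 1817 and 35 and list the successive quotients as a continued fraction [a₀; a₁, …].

[51; 1, 10, 1, 2]

1817 = 51·35 + 32, so a_0 = 51
35 = 1·32 + 3, so a_1 = 1
32 = 10·3 + 2, so a_2 = 10
3 = 1·2 + 1, so a_3 = 1
2 = 2·1 + 0, so a_4 = 2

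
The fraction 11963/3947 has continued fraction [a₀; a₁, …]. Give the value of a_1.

32

Repeatedly divide and take the remainder:
⌊11963/3947⌋ = 3, remainder 122
⌊3947/122⌋ = 32, remainder 43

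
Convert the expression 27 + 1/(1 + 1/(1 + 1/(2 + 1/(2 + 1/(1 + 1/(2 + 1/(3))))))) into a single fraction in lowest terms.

Start with 3.
2 + 1/(3/1) = 2 + 1/3 = 7/3
1 + 1/(7/3) = 1 + 3/7 = 10/7
2 + 1/(10/7) = 2 + 7/10 = 27/10
2 + 1/(27/10) = 2 + 10/27 = 64/27
1 + 1/(64/27) = 1 + 27/64 = 91/64
1 + 1/(91/64) = 1 + 64/91 = 155/91
27 + 1/(155/91) = 27 + 91/155 = 4276/155

4276/155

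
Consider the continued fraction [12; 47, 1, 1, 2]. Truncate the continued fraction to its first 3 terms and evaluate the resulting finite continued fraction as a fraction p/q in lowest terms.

Start with 1.
47 + 1/(1/1) = 47 + 1/1 = 48/1
12 + 1/(48/1) = 12 + 1/48 = 577/48

577/48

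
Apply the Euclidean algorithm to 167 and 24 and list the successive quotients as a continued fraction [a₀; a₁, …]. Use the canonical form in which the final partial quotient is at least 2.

⌊167/24⌋ = 6, remainder 23
⌊24/23⌋ = 1, remainder 1
⌊23/1⌋ = 23, remainder 0

[6; 1, 23]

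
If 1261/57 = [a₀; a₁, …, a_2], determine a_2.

7

⌊1261/57⌋ = 22, remainder 7
⌊57/7⌋ = 8, remainder 1
⌊7/1⌋ = 7, remainder 0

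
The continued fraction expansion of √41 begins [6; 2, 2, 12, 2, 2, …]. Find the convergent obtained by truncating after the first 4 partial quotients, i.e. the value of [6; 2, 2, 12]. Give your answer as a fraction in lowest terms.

397/62

Work from the innermost term outward:
Start with 12.
2 + 1/(12/1) = 2 + 1/12 = 25/12
2 + 1/(25/12) = 2 + 12/25 = 62/25
6 + 1/(62/25) = 6 + 25/62 = 397/62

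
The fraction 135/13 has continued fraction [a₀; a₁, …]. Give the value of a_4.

135 = 10·13 + 5, so a_0 = 10
13 = 2·5 + 3, so a_1 = 2
5 = 1·3 + 2, so a_2 = 1
3 = 1·2 + 1, so a_3 = 1
2 = 2·1 + 0, so a_4 = 2

2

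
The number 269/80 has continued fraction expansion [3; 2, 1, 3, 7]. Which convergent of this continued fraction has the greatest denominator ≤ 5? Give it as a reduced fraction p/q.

a_0 = 3: 3/1  (≤ bound)
a_1 = 2: 7/2  (≤ bound)
a_2 = 1: 10/3  (≤ bound)
a_3 = 3: 37/11  (> 5, stop)

10/3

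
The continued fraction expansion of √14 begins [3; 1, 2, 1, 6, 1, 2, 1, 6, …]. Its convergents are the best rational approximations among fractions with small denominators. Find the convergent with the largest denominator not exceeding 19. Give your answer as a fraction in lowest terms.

15/4

List convergents until the denominator exceeds the bound:
a_0 = 3: 3/1  (≤ bound)
a_1 = 1: 4/1  (≤ bound)
a_2 = 2: 11/3  (≤ bound)
a_3 = 1: 15/4  (≤ bound)
a_4 = 6: 101/27  (> 19, stop)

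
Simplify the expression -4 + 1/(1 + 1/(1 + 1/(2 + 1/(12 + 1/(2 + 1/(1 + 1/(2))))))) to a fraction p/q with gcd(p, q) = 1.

Use the convergent recurrence hₖ = aₖ·hₖ₋₁ + hₖ₋₂ (and likewise for the denominators kₖ):
a_0 = -4: -4/1
a_1 = 1: -3/1
a_2 = 1: -7/2
a_3 = 2: -17/5
a_4 = 12: -211/62
a_5 = 2: -439/129
a_6 = 1: -650/191
a_7 = 2: -1739/511

-1739/511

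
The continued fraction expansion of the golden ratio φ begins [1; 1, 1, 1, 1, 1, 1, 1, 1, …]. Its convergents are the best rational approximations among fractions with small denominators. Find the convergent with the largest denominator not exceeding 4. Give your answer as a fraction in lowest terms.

List convergents until the denominator exceeds the bound:
a_0 = 1: 1/1  (≤ bound)
a_1 = 1: 2/1  (≤ bound)
a_2 = 1: 3/2  (≤ bound)
a_3 = 1: 5/3  (≤ bound)
a_4 = 1: 8/5  (> 4, stop)

5/3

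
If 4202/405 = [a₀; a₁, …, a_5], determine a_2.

1

Run the Euclidean algorithm, recording each quotient:
⌊4202/405⌋ = 10, remainder 152
⌊405/152⌋ = 2, remainder 101
⌊152/101⌋ = 1, remainder 51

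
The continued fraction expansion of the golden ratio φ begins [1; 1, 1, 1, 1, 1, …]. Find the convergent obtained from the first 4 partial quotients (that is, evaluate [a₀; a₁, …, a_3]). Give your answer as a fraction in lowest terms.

5/3

Work from the innermost term outward:
Start with 1.
1 + 1/(1/1) = 1 + 1/1 = 2/1
1 + 1/(2/1) = 1 + 1/2 = 3/2
1 + 1/(3/2) = 1 + 2/3 = 5/3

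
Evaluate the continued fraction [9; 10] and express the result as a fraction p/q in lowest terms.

Starting at the tail and folding back:
Start with 10.
9 + 1/(10/1) = 9 + 1/10 = 91/10

91/10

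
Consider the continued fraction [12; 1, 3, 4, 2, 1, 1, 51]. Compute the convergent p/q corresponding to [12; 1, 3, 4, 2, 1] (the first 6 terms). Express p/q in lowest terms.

702/55

a_0 = 12: 12/1
a_1 = 1: 13/1
a_2 = 3: 51/4
a_3 = 4: 217/17
a_4 = 2: 485/38
a_5 = 1: 702/55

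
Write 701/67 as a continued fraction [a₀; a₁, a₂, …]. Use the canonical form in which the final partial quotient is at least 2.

Run the Euclidean algorithm, recording each quotient:
701 = 10·67 + 31, so a_0 = 10
67 = 2·31 + 5, so a_1 = 2
31 = 6·5 + 1, so a_2 = 6
5 = 5·1 + 0, so a_3 = 5

[10; 2, 6, 5]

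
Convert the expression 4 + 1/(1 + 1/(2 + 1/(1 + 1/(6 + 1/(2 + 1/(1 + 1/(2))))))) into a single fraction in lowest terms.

a_0 = 4: 4/1
a_1 = 1: 5/1
a_2 = 2: 14/3
a_3 = 1: 19/4
a_4 = 6: 128/27
a_5 = 2: 275/58
a_6 = 1: 403/85
a_7 = 2: 1081/228

1081/228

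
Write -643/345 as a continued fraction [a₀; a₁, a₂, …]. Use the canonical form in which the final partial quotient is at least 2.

⌊-643/345⌋ = -2, remainder 47
⌊345/47⌋ = 7, remainder 16
⌊47/16⌋ = 2, remainder 15
⌊16/15⌋ = 1, remainder 1
⌊15/1⌋ = 15, remainder 0

[-2; 7, 2, 1, 15]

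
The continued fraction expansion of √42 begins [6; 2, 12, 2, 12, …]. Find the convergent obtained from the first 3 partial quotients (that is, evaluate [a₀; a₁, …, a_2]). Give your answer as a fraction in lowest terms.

Use the convergent recurrence hₖ = aₖ·hₖ₋₁ + hₖ₋₂ (and likewise for the denominators kₖ):
a_0 = 6: 6/1
a_1 = 2: 13/2
a_2 = 12: 162/25

162/25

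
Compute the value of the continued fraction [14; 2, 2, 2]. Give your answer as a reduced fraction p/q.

173/12

Compute successive convergents:
a_0 = 14: 14/1
a_1 = 2: 29/2
a_2 = 2: 72/5
a_3 = 2: 173/12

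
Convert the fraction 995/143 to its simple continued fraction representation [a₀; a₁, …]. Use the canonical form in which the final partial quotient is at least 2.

[6; 1, 22, 1, 5]

Run the Euclidean algorithm, recording each quotient:
⌊995/143⌋ = 6, remainder 137
⌊143/137⌋ = 1, remainder 6
⌊137/6⌋ = 22, remainder 5
⌊6/5⌋ = 1, remainder 1
⌊5/1⌋ = 5, remainder 0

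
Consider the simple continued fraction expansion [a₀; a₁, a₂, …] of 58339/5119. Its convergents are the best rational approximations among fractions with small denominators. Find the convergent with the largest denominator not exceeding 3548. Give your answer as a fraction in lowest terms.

List convergents until the denominator exceeds the bound:
a_0 = 11: 11/1  (≤ bound)
a_1 = 2: 23/2  (≤ bound)
a_2 = 1: 34/3  (≤ bound)
a_3 = 1: 57/5  (≤ bound)
a_4 = 11: 661/58  (≤ bound)
a_5 = 29: 19226/1687  (≤ bound)
a_6 = 3: 58339/5119  (> 3548, stop)

19226/1687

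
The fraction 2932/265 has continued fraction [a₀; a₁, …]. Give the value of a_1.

2932 ÷ 265 → quotient 11, remainder 17
265 ÷ 17 → quotient 15, remainder 10

15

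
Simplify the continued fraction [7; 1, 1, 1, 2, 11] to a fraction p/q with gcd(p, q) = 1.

694/91

Use the convergent recurrence hₖ = aₖ·hₖ₋₁ + hₖ₋₂ (and likewise for the denominators kₖ):
a_0 = 7: 7/1
a_1 = 1: 8/1
a_2 = 1: 15/2
a_3 = 1: 23/3
a_4 = 2: 61/8
a_5 = 11: 694/91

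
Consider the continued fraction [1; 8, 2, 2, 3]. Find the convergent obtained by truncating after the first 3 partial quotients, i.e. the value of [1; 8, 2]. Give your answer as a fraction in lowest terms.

Use the convergent recurrence hₖ = aₖ·hₖ₋₁ + hₖ₋₂ (and likewise for the denominators kₖ):
a_0 = 1: 1/1
a_1 = 8: 9/8
a_2 = 2: 19/17

19/17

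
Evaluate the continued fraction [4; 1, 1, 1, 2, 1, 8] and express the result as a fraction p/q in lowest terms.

Build up convergents one term at a time:
a_0 = 4: 4/1
a_1 = 1: 5/1
a_2 = 1: 9/2
a_3 = 1: 14/3
a_4 = 2: 37/8
a_5 = 1: 51/11
a_6 = 8: 445/96

445/96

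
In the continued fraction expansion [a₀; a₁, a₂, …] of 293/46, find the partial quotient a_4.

2

293 ÷ 46 → quotient 6, remainder 17
46 ÷ 17 → quotient 2, remainder 12
17 ÷ 12 → quotient 1, remainder 5
12 ÷ 5 → quotient 2, remainder 2
5 ÷ 2 → quotient 2, remainder 1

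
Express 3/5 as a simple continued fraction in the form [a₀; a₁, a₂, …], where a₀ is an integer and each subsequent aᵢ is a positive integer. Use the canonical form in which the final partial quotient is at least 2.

3 ÷ 5 → quotient 0, remainder 3
5 ÷ 3 → quotient 1, remainder 2
3 ÷ 2 → quotient 1, remainder 1
2 ÷ 1 → quotient 2, remainder 0

[0; 1, 1, 2]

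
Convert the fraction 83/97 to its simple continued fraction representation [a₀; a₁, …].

[0; 1, 5, 1, 13]

⌊83/97⌋ = 0, remainder 83
⌊97/83⌋ = 1, remainder 14
⌊83/14⌋ = 5, remainder 13
⌊14/13⌋ = 1, remainder 1
⌊13/1⌋ = 13, remainder 0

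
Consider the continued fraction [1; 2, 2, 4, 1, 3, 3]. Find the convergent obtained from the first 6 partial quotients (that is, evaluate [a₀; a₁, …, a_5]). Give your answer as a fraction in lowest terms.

145/103

Build up convergents one term at a time:
a_0 = 1: 1/1
a_1 = 2: 3/2
a_2 = 2: 7/5
a_3 = 4: 31/22
a_4 = 1: 38/27
a_5 = 3: 145/103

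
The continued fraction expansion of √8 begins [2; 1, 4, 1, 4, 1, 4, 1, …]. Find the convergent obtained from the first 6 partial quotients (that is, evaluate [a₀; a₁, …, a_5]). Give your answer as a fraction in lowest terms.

99/35

Compute successive convergents:
a_0 = 2: 2/1
a_1 = 1: 3/1
a_2 = 4: 14/5
a_3 = 1: 17/6
a_4 = 4: 82/29
a_5 = 1: 99/35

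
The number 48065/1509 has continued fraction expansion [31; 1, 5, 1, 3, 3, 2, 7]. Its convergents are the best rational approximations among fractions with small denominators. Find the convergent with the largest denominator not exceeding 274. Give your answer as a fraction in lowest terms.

a_0 = 31: 31/1  (≤ bound)
a_1 = 1: 32/1  (≤ bound)
a_2 = 5: 191/6  (≤ bound)
a_3 = 1: 223/7  (≤ bound)
a_4 = 3: 860/27  (≤ bound)
a_5 = 3: 2803/88  (≤ bound)
a_6 = 2: 6466/203  (≤ bound)
a_7 = 7: 48065/1509  (> 274, stop)

6466/203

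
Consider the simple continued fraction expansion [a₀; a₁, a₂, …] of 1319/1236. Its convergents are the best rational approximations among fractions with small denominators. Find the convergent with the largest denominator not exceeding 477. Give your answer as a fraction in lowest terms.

143/134

a_0 = 1: 1/1  (≤ bound)
a_1 = 14: 15/14  (≤ bound)
a_2 = 1: 16/15  (≤ bound)
a_3 = 8: 143/134  (≤ bound)
a_4 = 4: 588/551  (> 477, stop)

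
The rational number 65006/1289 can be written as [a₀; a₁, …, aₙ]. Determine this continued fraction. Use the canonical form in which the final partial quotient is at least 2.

[50; 2, 3, 7, 12, 2]

Repeatedly divide and take the remainder:
65006 ÷ 1289 → quotient 50, remainder 556
1289 ÷ 556 → quotient 2, remainder 177
556 ÷ 177 → quotient 3, remainder 25
177 ÷ 25 → quotient 7, remainder 2
25 ÷ 2 → quotient 12, remainder 1
2 ÷ 1 → quotient 2, remainder 0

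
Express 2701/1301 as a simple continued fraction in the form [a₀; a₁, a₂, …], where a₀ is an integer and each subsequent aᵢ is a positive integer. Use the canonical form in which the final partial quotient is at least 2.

2701 ÷ 1301 → quotient 2, remainder 99
1301 ÷ 99 → quotient 13, remainder 14
99 ÷ 14 → quotient 7, remainder 1
14 ÷ 1 → quotient 14, remainder 0

[2; 13, 7, 14]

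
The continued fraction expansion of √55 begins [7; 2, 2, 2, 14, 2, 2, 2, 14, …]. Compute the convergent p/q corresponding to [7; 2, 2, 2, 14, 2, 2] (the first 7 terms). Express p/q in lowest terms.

6593/889

Start with 2.
2 + 1/(2/1) = 2 + 1/2 = 5/2
14 + 1/(5/2) = 14 + 2/5 = 72/5
2 + 1/(72/5) = 2 + 5/72 = 149/72
2 + 1/(149/72) = 2 + 72/149 = 370/149
2 + 1/(370/149) = 2 + 149/370 = 889/370
7 + 1/(889/370) = 7 + 370/889 = 6593/889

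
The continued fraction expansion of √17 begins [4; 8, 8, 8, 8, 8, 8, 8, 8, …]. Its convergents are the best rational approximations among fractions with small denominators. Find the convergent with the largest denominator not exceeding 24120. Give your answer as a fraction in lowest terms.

List convergents until the denominator exceeds the bound:
a_0 = 4: 4/1  (≤ bound)
a_1 = 8: 33/8  (≤ bound)
a_2 = 8: 268/65  (≤ bound)
a_3 = 8: 2177/528  (≤ bound)
a_4 = 8: 17684/4289  (≤ bound)
a_5 = 8: 143649/34840  (> 24120, stop)

17684/4289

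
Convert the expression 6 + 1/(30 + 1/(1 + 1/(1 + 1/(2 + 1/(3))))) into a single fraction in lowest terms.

a_0 = 6: 6/1
a_1 = 30: 181/30
a_2 = 1: 187/31
a_3 = 1: 368/61
a_4 = 2: 923/153
a_5 = 3: 3137/520

3137/520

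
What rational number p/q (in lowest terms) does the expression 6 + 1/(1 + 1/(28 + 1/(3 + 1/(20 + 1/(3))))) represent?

Starting at the tail and folding back:
Start with 3.
20 + 1/(3/1) = 20 + 1/3 = 61/3
3 + 1/(61/3) = 3 + 3/61 = 186/61
28 + 1/(186/61) = 28 + 61/186 = 5269/186
1 + 1/(5269/186) = 1 + 186/5269 = 5455/5269
6 + 1/(5455/5269) = 6 + 5269/5455 = 37999/5455

37999/5455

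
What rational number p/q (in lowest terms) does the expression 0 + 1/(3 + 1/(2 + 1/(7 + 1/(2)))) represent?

Build up convergents one term at a time:
a_0 = 0: 0/1
a_1 = 3: 1/3
a_2 = 2: 2/7
a_3 = 7: 15/52
a_4 = 2: 32/111

32/111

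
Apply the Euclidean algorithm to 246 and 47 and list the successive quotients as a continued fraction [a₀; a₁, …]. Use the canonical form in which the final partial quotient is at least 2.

[5; 4, 3, 1, 2]

246 = 5·47 + 11, so a_0 = 5
47 = 4·11 + 3, so a_1 = 4
11 = 3·3 + 2, so a_2 = 3
3 = 1·2 + 1, so a_3 = 1
2 = 2·1 + 0, so a_4 = 2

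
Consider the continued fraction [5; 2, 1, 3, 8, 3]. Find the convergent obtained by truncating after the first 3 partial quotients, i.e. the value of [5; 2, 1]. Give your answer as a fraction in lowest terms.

a_0 = 5: 5/1
a_1 = 2: 11/2
a_2 = 1: 16/3

16/3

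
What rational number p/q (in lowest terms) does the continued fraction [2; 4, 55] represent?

Collapse the nested fraction from the inside out:
Start with 55.
4 + 1/(55/1) = 4 + 1/55 = 221/55
2 + 1/(221/55) = 2 + 55/221 = 497/221

497/221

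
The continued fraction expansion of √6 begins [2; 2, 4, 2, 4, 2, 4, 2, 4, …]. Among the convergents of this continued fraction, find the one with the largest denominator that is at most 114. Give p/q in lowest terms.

List convergents until the denominator exceeds the bound:
a_0 = 2: 2/1  (≤ bound)
a_1 = 2: 5/2  (≤ bound)
a_2 = 4: 22/9  (≤ bound)
a_3 = 2: 49/20  (≤ bound)
a_4 = 4: 218/89  (≤ bound)
a_5 = 2: 485/198  (> 114, stop)

218/89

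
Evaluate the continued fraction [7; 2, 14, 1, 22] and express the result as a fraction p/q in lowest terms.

5321/711

Start with 22.
1 + 1/(22/1) = 1 + 1/22 = 23/22
14 + 1/(23/22) = 14 + 22/23 = 344/23
2 + 1/(344/23) = 2 + 23/344 = 711/344
7 + 1/(711/344) = 7 + 344/711 = 5321/711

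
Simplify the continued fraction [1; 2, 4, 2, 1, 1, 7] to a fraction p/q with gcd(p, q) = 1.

Build up convergents one term at a time:
a_0 = 1: 1/1
a_1 = 2: 3/2
a_2 = 4: 13/9
a_3 = 2: 29/20
a_4 = 1: 42/29
a_5 = 1: 71/49
a_6 = 7: 539/372

539/372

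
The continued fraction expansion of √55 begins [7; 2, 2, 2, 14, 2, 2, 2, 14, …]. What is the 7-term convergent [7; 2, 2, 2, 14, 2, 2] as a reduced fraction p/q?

Build up convergents one term at a time:
a_0 = 7: 7/1
a_1 = 2: 15/2
a_2 = 2: 37/5
a_3 = 2: 89/12
a_4 = 14: 1283/173
a_5 = 2: 2655/358
a_6 = 2: 6593/889

6593/889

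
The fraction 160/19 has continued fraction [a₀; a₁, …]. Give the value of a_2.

⌊160/19⌋ = 8, remainder 8
⌊19/8⌋ = 2, remainder 3
⌊8/3⌋ = 2, remainder 2

2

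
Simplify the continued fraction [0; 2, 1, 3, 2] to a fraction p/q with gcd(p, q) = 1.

Compute successive convergents:
a_0 = 0: 0/1
a_1 = 2: 1/2
a_2 = 1: 1/3
a_3 = 3: 4/11
a_4 = 2: 9/25

9/25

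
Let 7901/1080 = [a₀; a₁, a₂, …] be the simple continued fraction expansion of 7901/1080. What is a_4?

56

7901 ÷ 1080 → quotient 7, remainder 341
1080 ÷ 341 → quotient 3, remainder 57
341 ÷ 57 → quotient 5, remainder 56
57 ÷ 56 → quotient 1, remainder 1
56 ÷ 1 → quotient 56, remainder 0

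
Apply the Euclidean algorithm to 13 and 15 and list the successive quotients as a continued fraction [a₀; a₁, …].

[0; 1, 6, 2]

13 ÷ 15 → quotient 0, remainder 13
15 ÷ 13 → quotient 1, remainder 2
13 ÷ 2 → quotient 6, remainder 1
2 ÷ 1 → quotient 2, remainder 0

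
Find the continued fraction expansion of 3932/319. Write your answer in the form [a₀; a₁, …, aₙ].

3932 ÷ 319 → quotient 12, remainder 104
319 ÷ 104 → quotient 3, remainder 7
104 ÷ 7 → quotient 14, remainder 6
7 ÷ 6 → quotient 1, remainder 1
6 ÷ 1 → quotient 6, remainder 0

[12; 3, 14, 1, 6]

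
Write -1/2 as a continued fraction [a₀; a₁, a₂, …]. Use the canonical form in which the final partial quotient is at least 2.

[-1; 2]

-1 = -1·2 + 1, so a_0 = -1
2 = 2·1 + 0, so a_1 = 2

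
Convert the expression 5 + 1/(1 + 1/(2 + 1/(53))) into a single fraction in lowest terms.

a_0 = 5: 5/1
a_1 = 1: 6/1
a_2 = 2: 17/3
a_3 = 53: 907/160

907/160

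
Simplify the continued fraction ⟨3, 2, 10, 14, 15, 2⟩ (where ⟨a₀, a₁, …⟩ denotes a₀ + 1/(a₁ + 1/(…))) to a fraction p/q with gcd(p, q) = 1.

a_0 = 3: 3/1
a_1 = 2: 7/2
a_2 = 10: 73/21
a_3 = 14: 1029/296
a_4 = 15: 15508/4461
a_5 = 2: 32045/9218

32045/9218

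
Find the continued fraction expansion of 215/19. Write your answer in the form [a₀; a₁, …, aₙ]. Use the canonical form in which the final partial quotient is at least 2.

215 ÷ 19 → quotient 11, remainder 6
19 ÷ 6 → quotient 3, remainder 1
6 ÷ 1 → quotient 6, remainder 0

[11; 3, 6]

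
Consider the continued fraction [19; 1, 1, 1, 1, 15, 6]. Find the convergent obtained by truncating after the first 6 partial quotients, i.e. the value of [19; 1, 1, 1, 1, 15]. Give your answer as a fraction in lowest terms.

1529/78

a_0 = 19: 19/1
a_1 = 1: 20/1
a_2 = 1: 39/2
a_3 = 1: 59/3
a_4 = 1: 98/5
a_5 = 15: 1529/78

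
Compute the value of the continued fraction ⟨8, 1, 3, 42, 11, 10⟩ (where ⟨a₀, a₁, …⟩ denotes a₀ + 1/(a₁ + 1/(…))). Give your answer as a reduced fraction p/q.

Build up convergents one term at a time:
a_0 = 8: 8/1
a_1 = 1: 9/1
a_2 = 3: 35/4
a_3 = 42: 1479/169
a_4 = 11: 16304/1863
a_5 = 10: 164519/18799

164519/18799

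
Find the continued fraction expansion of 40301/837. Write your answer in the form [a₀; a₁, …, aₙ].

[48; 6, 1, 2, 3, 2, 5]

Apply division with remainder until the remainder is 0:
40301 ÷ 837 → quotient 48, remainder 125
837 ÷ 125 → quotient 6, remainder 87
125 ÷ 87 → quotient 1, remainder 38
87 ÷ 38 → quotient 2, remainder 11
38 ÷ 11 → quotient 3, remainder 5
11 ÷ 5 → quotient 2, remainder 1
5 ÷ 1 → quotient 5, remainder 0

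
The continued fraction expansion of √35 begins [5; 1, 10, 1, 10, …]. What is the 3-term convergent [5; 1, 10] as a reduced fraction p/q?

Starting at the tail and folding back:
Start with 10.
1 + 1/(10/1) = 1 + 1/10 = 11/10
5 + 1/(11/10) = 5 + 10/11 = 65/11

65/11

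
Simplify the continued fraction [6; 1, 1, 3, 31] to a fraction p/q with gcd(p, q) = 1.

1439/219

Start with 31.
3 + 1/(31/1) = 3 + 1/31 = 94/31
1 + 1/(94/31) = 1 + 31/94 = 125/94
1 + 1/(125/94) = 1 + 94/125 = 219/125
6 + 1/(219/125) = 6 + 125/219 = 1439/219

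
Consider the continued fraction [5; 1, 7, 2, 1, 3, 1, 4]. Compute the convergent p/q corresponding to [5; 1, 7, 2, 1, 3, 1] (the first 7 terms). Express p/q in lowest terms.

688/117

Work from the innermost term outward:
Start with 1.
3 + 1/(1/1) = 3 + 1/1 = 4/1
1 + 1/(4/1) = 1 + 1/4 = 5/4
2 + 1/(5/4) = 2 + 4/5 = 14/5
7 + 1/(14/5) = 7 + 5/14 = 103/14
1 + 1/(103/14) = 1 + 14/103 = 117/103
5 + 1/(117/103) = 5 + 103/117 = 688/117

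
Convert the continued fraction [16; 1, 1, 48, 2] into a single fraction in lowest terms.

Start with 2.
48 + 1/(2/1) = 48 + 1/2 = 97/2
1 + 1/(97/2) = 1 + 2/97 = 99/97
1 + 1/(99/97) = 1 + 97/99 = 196/99
16 + 1/(196/99) = 16 + 99/196 = 3235/196

3235/196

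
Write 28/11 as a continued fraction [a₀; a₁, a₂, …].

Repeatedly divide and take the remainder:
⌊28/11⌋ = 2, remainder 6
⌊11/6⌋ = 1, remainder 5
⌊6/5⌋ = 1, remainder 1
⌊5/1⌋ = 5, remainder 0

[2; 1, 1, 5]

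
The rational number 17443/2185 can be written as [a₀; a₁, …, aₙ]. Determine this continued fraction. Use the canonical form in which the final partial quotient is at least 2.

17443 ÷ 2185 → quotient 7, remainder 2148
2185 ÷ 2148 → quotient 1, remainder 37
2148 ÷ 37 → quotient 58, remainder 2
37 ÷ 2 → quotient 18, remainder 1
2 ÷ 1 → quotient 2, remainder 0

[7; 1, 58, 18, 2]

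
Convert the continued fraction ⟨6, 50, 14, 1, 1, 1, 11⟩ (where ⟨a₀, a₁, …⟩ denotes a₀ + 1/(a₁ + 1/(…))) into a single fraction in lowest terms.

154623/25685

Start with 11.
1 + 1/(11/1) = 1 + 1/11 = 12/11
1 + 1/(12/11) = 1 + 11/12 = 23/12
1 + 1/(23/12) = 1 + 12/23 = 35/23
14 + 1/(35/23) = 14 + 23/35 = 513/35
50 + 1/(513/35) = 50 + 35/513 = 25685/513
6 + 1/(25685/513) = 6 + 513/25685 = 154623/25685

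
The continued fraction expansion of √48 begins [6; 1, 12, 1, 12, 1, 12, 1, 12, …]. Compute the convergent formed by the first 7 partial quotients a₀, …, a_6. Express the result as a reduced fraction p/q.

Start with 12.
1 + 1/(12/1) = 1 + 1/12 = 13/12
12 + 1/(13/12) = 12 + 12/13 = 168/13
1 + 1/(168/13) = 1 + 13/168 = 181/168
12 + 1/(181/168) = 12 + 168/181 = 2340/181
1 + 1/(2340/181) = 1 + 181/2340 = 2521/2340
6 + 1/(2521/2340) = 6 + 2340/2521 = 17466/2521

17466/2521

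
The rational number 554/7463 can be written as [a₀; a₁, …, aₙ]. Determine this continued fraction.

[0; 13, 2, 8, 6, 2, 2]

Apply division with remainder until the remainder is 0:
⌊554/7463⌋ = 0, remainder 554
⌊7463/554⌋ = 13, remainder 261
⌊554/261⌋ = 2, remainder 32
⌊261/32⌋ = 8, remainder 5
⌊32/5⌋ = 6, remainder 2
⌊5/2⌋ = 2, remainder 1
⌊2/1⌋ = 2, remainder 0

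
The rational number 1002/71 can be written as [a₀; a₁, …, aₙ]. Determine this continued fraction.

1002 = 14·71 + 8, so a_0 = 14
71 = 8·8 + 7, so a_1 = 8
8 = 1·7 + 1, so a_2 = 1
7 = 7·1 + 0, so a_3 = 7

[14; 8, 1, 7]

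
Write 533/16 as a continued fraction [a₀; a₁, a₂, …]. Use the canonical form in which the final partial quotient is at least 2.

[33; 3, 5]

533 = 33·16 + 5, so a_0 = 33
16 = 3·5 + 1, so a_1 = 3
5 = 5·1 + 0, so a_2 = 5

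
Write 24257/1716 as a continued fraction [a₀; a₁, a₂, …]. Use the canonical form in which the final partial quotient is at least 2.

Repeatedly divide and take the remainder:
24257 = 14·1716 + 233, so a_0 = 14
1716 = 7·233 + 85, so a_1 = 7
233 = 2·85 + 63, so a_2 = 2
85 = 1·63 + 22, so a_3 = 1
63 = 2·22 + 19, so a_4 = 2
22 = 1·19 + 3, so a_5 = 1
19 = 6·3 + 1, so a_6 = 6
3 = 3·1 + 0, so a_7 = 3

[14; 7, 2, 1, 2, 1, 6, 3]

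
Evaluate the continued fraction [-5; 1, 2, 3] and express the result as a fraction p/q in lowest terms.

-43/10

Build up convergents one term at a time:
a_0 = -5: -5/1
a_1 = 1: -4/1
a_2 = 2: -13/3
a_3 = 3: -43/10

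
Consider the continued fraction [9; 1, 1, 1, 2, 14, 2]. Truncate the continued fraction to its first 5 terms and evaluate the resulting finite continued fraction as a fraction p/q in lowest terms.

77/8

a_0 = 9: 9/1
a_1 = 1: 10/1
a_2 = 1: 19/2
a_3 = 1: 29/3
a_4 = 2: 77/8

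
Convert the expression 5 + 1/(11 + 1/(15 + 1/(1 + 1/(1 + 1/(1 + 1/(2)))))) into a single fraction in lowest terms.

7040/1383

a_0 = 5: 5/1
a_1 = 11: 56/11
a_2 = 15: 845/166
a_3 = 1: 901/177
a_4 = 1: 1746/343
a_5 = 1: 2647/520
a_6 = 2: 7040/1383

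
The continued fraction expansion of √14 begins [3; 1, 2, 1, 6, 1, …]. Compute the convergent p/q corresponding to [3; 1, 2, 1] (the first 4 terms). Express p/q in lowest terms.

15/4

a_0 = 3: 3/1
a_1 = 1: 4/1
a_2 = 2: 11/3
a_3 = 1: 15/4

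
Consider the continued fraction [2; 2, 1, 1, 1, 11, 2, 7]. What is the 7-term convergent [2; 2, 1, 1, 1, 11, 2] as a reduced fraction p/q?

461/194

Start with 2.
11 + 1/(2/1) = 11 + 1/2 = 23/2
1 + 1/(23/2) = 1 + 2/23 = 25/23
1 + 1/(25/23) = 1 + 23/25 = 48/25
1 + 1/(48/25) = 1 + 25/48 = 73/48
2 + 1/(73/48) = 2 + 48/73 = 194/73
2 + 1/(194/73) = 2 + 73/194 = 461/194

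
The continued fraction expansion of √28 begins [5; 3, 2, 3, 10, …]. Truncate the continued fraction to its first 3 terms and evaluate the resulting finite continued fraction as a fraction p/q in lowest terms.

Compute successive convergents:
a_0 = 5: 5/1
a_1 = 3: 16/3
a_2 = 2: 37/7

37/7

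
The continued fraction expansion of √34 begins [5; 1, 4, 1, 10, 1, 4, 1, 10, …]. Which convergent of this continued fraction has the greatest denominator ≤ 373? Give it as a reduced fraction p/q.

a_0 = 5: 5/1  (≤ bound)
a_1 = 1: 6/1  (≤ bound)
a_2 = 4: 29/5  (≤ bound)
a_3 = 1: 35/6  (≤ bound)
a_4 = 10: 379/65  (≤ bound)
a_5 = 1: 414/71  (≤ bound)
a_6 = 4: 2035/349  (≤ bound)
a_7 = 1: 2449/420  (> 373, stop)

2035/349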